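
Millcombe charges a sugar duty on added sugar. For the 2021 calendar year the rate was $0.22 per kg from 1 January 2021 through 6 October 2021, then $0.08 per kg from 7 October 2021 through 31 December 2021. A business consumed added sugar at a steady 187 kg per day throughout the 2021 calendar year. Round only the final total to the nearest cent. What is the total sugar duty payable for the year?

1 January – 6 October 2021: 279 days × 187 kg/day = 52,173 kg at $0.22/kg → $11,478.06
7 October – 31 December 2021: 86 days × 187 kg/day = 16,082 kg at $0.08/kg → $1,286.56

$12,764.62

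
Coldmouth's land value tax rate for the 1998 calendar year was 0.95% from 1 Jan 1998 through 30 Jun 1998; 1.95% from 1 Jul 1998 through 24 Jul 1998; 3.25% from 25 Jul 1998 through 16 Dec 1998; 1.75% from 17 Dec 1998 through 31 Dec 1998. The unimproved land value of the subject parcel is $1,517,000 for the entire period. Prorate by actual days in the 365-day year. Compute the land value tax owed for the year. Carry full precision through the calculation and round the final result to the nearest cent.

1 Jan – 30 Jun 1998: 181 days at 0.95% → $1,517,000 × 0.95% × 181/365 = $7,146.5247
1 Jul – 24 Jul 1998: 24 days at 1.95% → $1,517,000 × 1.95% × 24/365 = $1,945.0849
25 Jul – 16 Dec 1998: 145 days at 3.25% → $1,517,000 × 3.25% × 145/365 = $19,585.9247
17 Dec – 31 Dec 1998: 15 days at 1.75% → $1,517,000 × 1.75% × 15/365 = $1,090.9932
Total = $29,768.5274

$29,768.53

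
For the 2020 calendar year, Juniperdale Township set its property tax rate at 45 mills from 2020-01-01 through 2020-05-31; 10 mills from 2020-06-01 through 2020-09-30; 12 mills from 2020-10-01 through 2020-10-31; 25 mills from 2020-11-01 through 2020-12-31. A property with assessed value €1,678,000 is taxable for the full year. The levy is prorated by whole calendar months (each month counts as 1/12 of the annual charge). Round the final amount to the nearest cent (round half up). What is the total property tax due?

2020-01-01 to 2020-05-31: 5 months at 45 mills → €1,678,000 × 4.5% × 5/12 = €31,462.5000
2020-06-01 to 2020-09-30: 4 months at 10 mills → €1,678,000 × 1% × 4/12 = €5,593.3333
2020-10-01 to 2020-10-31: 1 month at 12 mills → €1,678,000 × 1.2% × 1/12 = €1,678.0000
2020-11-01 to 2020-12-31: 2 months at 25 mills → €1,678,000 × 2.5% × 2/12 = €6,991.6667
Total = €45,725.5000

€45,725.50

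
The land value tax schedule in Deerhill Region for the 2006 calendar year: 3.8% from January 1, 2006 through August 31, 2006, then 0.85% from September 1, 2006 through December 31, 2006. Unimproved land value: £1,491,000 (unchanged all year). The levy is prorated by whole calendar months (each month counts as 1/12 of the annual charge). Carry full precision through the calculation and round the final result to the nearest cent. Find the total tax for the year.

January 1 – August 31, 2006: 8 months at 3.8% → £1,491,000 × 3.8% × 8/12 = £37,772.0000
September 1 – December 31, 2006: 4 months at 0.85% → £1,491,000 × 0.85% × 4/12 = £4,224.5000
Total = £41,996.5000

£41,996.50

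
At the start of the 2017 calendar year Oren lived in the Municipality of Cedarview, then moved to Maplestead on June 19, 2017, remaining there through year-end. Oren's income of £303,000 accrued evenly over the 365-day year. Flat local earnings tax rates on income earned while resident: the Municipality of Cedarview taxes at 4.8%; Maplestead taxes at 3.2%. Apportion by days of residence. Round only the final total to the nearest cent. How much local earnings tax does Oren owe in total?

£11,940.69

The Municipality of Cedarview, January 1 – June 18, 2017: 169 days → £303,000 × 4.8% × 169/365 = £6,734.0712
Maplestead, June 19 – December 31, 2017: 196 days → £303,000 × 3.2% × 196/365 = £5,206.6192
Total = £11,940.6904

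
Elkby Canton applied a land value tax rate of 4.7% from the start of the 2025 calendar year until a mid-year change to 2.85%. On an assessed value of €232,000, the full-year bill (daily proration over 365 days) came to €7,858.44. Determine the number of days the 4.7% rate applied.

106 days

Let d = days at the first rate; then 365 − d days at the second rate.
€232,000 × [4.7%·d + 2.85%·(365−d)] / 365 = €7,858.44
Solving gives d = 106, so the new rate took effect on April 17, 2025.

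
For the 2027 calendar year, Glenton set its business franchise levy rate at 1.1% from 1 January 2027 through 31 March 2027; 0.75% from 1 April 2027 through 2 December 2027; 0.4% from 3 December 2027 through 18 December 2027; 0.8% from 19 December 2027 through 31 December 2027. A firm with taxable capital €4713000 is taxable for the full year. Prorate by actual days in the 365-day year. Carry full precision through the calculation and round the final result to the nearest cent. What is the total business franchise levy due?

€38775.72

1 January – 31 March 2027: 90 days at 1.1% → €4713000 × 1.1% × 90/365 = €12783.2055
1 April – 2 December 2027: 246 days at 0.75% → €4713000 × 0.75% × 246/365 = €23823.2466
3 December – 18 December 2027: 16 days at 0.4% → €4713000 × 0.4% × 16/365 = €826.3890
19 December – 31 December 2027: 13 days at 0.8% → €4713000 × 0.8% × 13/365 = €1342.8822
Total = €38775.7233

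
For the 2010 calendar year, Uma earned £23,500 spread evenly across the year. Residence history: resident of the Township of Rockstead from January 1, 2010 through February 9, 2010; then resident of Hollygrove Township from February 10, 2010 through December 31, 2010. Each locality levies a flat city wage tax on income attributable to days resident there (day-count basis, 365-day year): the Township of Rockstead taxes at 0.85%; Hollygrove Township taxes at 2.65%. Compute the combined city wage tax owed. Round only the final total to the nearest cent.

£576.39

The Township of Rockstead, January 1 – February 9, 2010: 40 days → £23,500 × 0.85% × 40/365 = £21.8904
Hollygrove Township, February 10 – December 31, 2010: 325 days → £23,500 × 2.65% × 325/365 = £554.5034
Total = £576.3938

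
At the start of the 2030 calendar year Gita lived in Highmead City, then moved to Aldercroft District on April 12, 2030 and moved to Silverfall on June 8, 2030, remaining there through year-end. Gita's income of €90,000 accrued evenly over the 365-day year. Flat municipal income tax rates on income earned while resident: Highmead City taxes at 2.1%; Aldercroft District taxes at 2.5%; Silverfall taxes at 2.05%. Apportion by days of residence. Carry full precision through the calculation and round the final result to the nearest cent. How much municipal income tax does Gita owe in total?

€1,920.70

Highmead City, January 1 – April 11, 2030: 101 days → €90,000 × 2.1% × 101/365 = €522.9863
Aldercroft District, April 12 – June 7, 2030: 57 days → €90,000 × 2.5% × 57/365 = €351.3699
Silverfall, June 8 – December 31, 2030: 207 days → €90,000 × 2.05% × 207/365 = €1,046.3425
Total = €1,920.6986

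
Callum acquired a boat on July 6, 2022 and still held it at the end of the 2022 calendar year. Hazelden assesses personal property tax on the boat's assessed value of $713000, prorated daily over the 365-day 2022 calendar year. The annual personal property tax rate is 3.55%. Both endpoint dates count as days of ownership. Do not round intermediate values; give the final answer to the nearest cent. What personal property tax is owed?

$12413.04

Days held (July 6 – December 31, 2022): 179 out of 365
Tax = $713000 × 3.55% × 179/365 = $12413.0370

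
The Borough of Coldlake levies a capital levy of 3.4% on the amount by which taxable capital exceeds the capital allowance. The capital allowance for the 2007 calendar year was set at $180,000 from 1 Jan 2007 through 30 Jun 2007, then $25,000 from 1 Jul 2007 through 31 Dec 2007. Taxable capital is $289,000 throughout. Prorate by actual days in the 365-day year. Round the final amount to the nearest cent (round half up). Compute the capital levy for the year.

1 Jan – 30 Jun 2007: 181 days, exemption $180,000 → ($289,000 − $180,000) × 3.4% × 181/365 = $1,837.7699
1 Jul – 31 Dec 2007: 184 days, exemption $25,000 → ($289,000 − $25,000) × 3.4% × 184/365 = $4,524.8877
Total = $6,362.6575

$6,362.66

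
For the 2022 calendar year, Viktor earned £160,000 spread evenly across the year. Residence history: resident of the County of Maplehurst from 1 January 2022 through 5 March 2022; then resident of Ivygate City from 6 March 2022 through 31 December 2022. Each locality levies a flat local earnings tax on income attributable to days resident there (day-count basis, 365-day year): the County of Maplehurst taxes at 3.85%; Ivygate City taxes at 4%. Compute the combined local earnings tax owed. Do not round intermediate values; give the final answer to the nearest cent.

£6,357.92

The County of Maplehurst, 1 January – 5 March 2022: 64 days → £160,000 × 3.85% × 64/365 = £1,080.1096
Ivygate City, 6 March – 31 December 2022: 301 days → £160,000 × 4% × 301/365 = £5,277.8082
Total = £6,357.9178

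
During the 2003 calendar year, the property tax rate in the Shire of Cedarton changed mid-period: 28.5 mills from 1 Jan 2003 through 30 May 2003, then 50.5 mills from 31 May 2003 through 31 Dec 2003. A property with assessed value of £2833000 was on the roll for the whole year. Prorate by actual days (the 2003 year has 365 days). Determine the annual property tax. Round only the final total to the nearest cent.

1 Jan – 30 May 2003: 150 days at 28.5 mills → £2833000 × 2.85% × 150/365 = £33181.0274
31 May – 31 Dec 2003: 215 days at 50.5 mills → £2833000 × 5.05% × 215/365 = £84272.0479
Total = £117453.0753

£117453.08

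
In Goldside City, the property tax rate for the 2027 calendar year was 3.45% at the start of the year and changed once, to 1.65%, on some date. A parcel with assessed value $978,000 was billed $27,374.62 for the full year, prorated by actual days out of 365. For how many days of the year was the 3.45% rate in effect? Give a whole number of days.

Let d = days at the first rate; then 365 − d days at the second rate.
$978,000 × [3.45%·d + 1.65%·(365−d)] / 365 = $27,374.62
Solving gives d = 233, so the new rate took effect on 22 August 2027.

233 days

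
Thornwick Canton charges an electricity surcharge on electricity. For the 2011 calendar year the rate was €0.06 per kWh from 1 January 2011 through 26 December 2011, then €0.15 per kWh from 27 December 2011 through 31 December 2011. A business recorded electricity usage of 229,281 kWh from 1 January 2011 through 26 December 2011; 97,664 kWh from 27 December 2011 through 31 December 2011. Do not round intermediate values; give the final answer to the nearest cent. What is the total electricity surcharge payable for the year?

1 January – 26 December 2011: 229,281 kWh at €0.06/kWh → €13,756.86
27 December – 31 December 2011: 97,664 kWh at €0.15/kWh → €14,649.60

€28,406.46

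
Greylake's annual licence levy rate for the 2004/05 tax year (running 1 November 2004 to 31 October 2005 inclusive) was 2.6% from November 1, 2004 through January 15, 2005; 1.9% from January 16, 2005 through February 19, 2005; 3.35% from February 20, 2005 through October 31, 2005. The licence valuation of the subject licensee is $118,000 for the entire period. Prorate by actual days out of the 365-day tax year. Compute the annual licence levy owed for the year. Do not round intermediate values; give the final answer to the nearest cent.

November 1, 2004 – January 15, 2005: 76 days at 2.6% → $118,000 × 2.6% × 76/365 = $638.8164
January 16 – February 19, 2005: 35 days at 1.9% → $118,000 × 1.9% × 35/365 = $214.9863
February 20 – October 31, 2005: 254 days at 3.35% → $118,000 × 3.35% × 254/365 = $2,750.8548
Total = $3,604.6575

$3,604.66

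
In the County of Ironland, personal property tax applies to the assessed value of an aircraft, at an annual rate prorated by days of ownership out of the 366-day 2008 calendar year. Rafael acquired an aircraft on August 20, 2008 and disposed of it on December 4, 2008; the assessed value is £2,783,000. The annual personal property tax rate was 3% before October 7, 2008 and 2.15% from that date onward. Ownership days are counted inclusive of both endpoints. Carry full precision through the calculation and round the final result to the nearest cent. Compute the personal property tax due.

August 20 – October 6, 2008: 48 days at 3% → £2,783,000 × 3% × 48/366 = £10,949.5082
October 7 – December 4, 2008: 59 days at 2.15% → £2,783,000 × 2.15% × 59/366 = £9,645.4522
Total = £20,594.9604

£20,594.96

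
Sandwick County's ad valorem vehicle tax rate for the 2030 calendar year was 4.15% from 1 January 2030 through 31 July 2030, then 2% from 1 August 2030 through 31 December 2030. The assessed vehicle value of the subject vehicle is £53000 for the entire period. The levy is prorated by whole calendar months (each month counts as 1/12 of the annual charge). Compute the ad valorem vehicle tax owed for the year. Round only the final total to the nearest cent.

£1724.71

1 January – 31 July 2030: 7 months at 4.15% → £53000 × 4.15% × 7/12 = £1283.0417
1 August – 31 December 2030: 5 months at 2% → £53000 × 2% × 5/12 = £441.6667
Total = £1724.7083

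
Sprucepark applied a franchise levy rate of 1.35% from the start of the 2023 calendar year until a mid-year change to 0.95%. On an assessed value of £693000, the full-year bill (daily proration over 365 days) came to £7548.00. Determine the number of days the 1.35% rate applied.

Let d = days at the first rate; then 365 − d days at the second rate.
£693000 × [1.35%·d + 0.95%·(365−d)] / 365 = £7548.00
Solving gives d = 127, so the new rate took effect on May 8, 2023.

127 days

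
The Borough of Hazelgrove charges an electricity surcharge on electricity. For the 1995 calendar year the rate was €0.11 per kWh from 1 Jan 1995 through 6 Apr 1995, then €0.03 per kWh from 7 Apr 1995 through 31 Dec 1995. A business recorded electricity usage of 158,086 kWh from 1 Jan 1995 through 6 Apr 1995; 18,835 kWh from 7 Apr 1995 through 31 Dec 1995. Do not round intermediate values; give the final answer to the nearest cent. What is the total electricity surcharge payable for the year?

1 Jan – 6 Apr 1995: 158,086 kWh at €0.11/kWh → €17389.46
7 Apr – 31 Dec 1995: 18,835 kWh at €0.03/kWh → €565.05

€17954.51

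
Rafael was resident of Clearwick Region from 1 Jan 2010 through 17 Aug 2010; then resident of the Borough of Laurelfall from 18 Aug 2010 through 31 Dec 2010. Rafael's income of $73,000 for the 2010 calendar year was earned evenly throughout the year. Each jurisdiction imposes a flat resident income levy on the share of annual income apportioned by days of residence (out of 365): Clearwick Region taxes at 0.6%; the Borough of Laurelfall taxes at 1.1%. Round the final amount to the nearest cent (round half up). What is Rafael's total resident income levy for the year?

$574.00

Clearwick Region, 1 Jan – 17 Aug 2010: 229 days → $73,000 × 0.6% × 229/365 = $274.8000
The Borough of Laurelfall, 18 Aug – 31 Dec 2010: 136 days → $73,000 × 1.1% × 136/365 = $299.2000
Total = $574.0000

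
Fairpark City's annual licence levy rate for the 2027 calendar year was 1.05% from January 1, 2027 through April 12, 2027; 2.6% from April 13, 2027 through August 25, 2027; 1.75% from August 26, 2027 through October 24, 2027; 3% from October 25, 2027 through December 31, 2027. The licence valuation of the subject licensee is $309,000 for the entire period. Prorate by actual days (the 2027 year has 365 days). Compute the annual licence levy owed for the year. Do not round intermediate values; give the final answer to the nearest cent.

January 1 – April 12, 2027: 102 days at 1.05% → $309,000 × 1.05% × 102/365 = $906.6822
April 13 – August 25, 2027: 135 days at 2.6% → $309,000 × 2.6% × 135/365 = $2,971.4795
August 26 – October 24, 2027: 60 days at 1.75% → $309,000 × 1.75% × 60/365 = $888.9041
October 25 – December 31, 2027: 68 days at 3% → $309,000 × 3% × 68/365 = $1,727.0137
Total = $6,494.0795

$6,494.08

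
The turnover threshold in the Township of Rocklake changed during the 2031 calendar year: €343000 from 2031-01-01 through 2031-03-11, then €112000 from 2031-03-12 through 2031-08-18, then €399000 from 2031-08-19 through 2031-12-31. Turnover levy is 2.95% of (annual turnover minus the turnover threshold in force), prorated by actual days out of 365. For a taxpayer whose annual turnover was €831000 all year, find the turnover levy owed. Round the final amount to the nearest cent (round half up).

2031-01-01 to 2031-03-11: 70 days, exemption €343000 → (€831000 − €343000) × 2.95% × 70/365 = €2760.8767
2031-03-12 to 2031-08-18: 160 days, exemption €112000 → (€831000 − €112000) × 2.95% × 160/365 = €9297.7534
2031-08-19 to 2031-12-31: 135 days, exemption €399000 → (€831000 − €399000) × 2.95% × 135/365 = €4713.5342
Total = €16772.1644

€16772.16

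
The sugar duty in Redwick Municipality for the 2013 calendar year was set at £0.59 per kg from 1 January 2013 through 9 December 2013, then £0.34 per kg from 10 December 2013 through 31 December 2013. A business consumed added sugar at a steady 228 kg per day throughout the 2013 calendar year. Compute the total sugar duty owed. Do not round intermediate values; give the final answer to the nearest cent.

1 January – 9 December 2013: 343 days × 228 kg/day = 78,204 kg at £0.59/kg → £46,140.36
10 December – 31 December 2013: 22 days × 228 kg/day = 5,016 kg at £0.34/kg → £1,705.44

£47,845.80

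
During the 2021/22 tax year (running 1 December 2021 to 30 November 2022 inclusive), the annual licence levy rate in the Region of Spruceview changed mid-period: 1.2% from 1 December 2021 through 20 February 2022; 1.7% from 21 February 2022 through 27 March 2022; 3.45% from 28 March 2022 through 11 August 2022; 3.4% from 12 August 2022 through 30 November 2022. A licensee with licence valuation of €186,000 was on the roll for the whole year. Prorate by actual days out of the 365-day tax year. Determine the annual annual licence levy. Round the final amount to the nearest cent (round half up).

1 December 2021 – 20 February 2022: 82 days at 1.2% → €186,000 × 1.2% × 82/365 = €501.4356
21 February – 27 March 2022: 35 days at 1.7% → €186,000 × 1.7% × 35/365 = €303.2055
28 March – 11 August 2022: 137 days at 3.45% → €186,000 × 3.45% × 137/365 = €2,408.5726
12 August – 30 November 2022: 111 days at 3.4% → €186,000 × 3.4% × 111/365 = €1,923.1890
Total = €5,136.4027

€5,136.40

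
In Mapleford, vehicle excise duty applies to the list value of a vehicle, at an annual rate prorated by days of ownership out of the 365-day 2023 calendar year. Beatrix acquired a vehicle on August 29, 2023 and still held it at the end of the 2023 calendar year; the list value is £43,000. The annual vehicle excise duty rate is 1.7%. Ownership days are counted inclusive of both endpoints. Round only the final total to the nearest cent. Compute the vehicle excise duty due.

£250.34

Days held (August 29 – December 31, 2023): 125 out of 365
Tax = £43,000 × 1.7% × 125/365 = £250.3425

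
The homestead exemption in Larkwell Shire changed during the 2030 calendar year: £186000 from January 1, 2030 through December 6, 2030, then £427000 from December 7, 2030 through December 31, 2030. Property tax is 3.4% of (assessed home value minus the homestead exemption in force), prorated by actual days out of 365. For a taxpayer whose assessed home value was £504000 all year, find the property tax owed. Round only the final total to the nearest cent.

January 1 – December 6, 2030: 340 days, exemption £186000 → (£504000 − £186000) × 3.4% × 340/365 = £10071.4521
December 7 – December 31, 2030: 25 days, exemption £427000 → (£504000 − £427000) × 3.4% × 25/365 = £179.3151
Total = £10250.7671

£10250.77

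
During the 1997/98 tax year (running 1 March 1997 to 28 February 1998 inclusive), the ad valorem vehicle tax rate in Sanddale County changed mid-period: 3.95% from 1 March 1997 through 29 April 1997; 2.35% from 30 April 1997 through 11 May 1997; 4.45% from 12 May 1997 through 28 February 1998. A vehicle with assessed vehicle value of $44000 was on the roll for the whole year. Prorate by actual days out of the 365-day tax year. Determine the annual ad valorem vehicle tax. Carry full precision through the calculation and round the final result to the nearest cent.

1 March – 29 April 1997: 60 days at 3.95% → $44000 × 3.95% × 60/365 = $285.6986
30 April – 11 May 1997: 12 days at 2.35% → $44000 × 2.35% × 12/365 = $33.9945
12 May 1997 – 28 February 1998: 293 days at 4.45% → $44000 × 4.45% × 293/365 = $1571.7644
Total = $1891.4575

$1891.46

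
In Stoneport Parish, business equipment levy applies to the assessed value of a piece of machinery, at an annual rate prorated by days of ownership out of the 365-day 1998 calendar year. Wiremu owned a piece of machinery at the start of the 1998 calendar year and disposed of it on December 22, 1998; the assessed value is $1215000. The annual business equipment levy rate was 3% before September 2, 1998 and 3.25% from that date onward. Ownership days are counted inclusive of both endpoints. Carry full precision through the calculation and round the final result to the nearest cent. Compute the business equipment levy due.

January 1 – September 1, 1998: 244 days at 3% → $1215000 × 3% × 244/365 = $24366.5753
September 2 – December 22, 1998: 112 days at 3.25% → $1215000 × 3.25% × 112/365 = $12116.7123
Total = $36483.2877

$36483.29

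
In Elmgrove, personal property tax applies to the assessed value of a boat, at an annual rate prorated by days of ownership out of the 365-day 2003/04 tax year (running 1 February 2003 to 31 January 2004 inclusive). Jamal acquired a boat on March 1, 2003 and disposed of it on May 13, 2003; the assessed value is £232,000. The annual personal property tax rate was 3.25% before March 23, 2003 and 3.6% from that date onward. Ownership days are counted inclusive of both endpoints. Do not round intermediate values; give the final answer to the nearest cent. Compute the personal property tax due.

March 1 – March 22, 2003: 22 days at 3.25% → £232,000 × 3.25% × 22/365 = £454.4658
March 23 – May 13, 2003: 52 days at 3.6% → £232,000 × 3.6% × 52/365 = £1,189.8740
Total = £1,644.3397

£1,644.34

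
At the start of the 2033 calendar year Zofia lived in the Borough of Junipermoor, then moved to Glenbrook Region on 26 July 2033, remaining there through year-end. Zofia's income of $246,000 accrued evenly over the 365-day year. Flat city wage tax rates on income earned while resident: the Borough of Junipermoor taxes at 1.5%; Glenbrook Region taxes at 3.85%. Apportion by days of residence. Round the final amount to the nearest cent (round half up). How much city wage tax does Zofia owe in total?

The Borough of Junipermoor, 1 January – 25 July 2033: 206 days → $246,000 × 1.5% × 206/365 = $2,082.5753
Glenbrook Region, 26 July – 31 December 2033: 159 days → $246,000 × 3.85% × 159/365 = $4,125.7233
Total = $6,208.2986

$6,208.30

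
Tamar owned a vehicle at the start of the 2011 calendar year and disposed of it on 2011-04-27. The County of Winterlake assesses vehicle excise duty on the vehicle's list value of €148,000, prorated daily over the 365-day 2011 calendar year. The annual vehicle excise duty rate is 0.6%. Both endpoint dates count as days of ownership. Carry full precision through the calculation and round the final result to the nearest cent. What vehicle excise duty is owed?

€284.65

Days held (2011-01-01 to 2011-04-27): 117 out of 365
Tax = €148,000 × 0.6% × 117/365 = €284.6466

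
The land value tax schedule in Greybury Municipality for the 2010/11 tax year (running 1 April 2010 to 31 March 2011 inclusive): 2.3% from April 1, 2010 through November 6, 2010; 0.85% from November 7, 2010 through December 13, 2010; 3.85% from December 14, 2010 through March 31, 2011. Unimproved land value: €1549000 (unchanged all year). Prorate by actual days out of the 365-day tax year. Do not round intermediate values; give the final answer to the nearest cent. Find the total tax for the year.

€40454.36

April 1 – November 6, 2010: 220 days at 2.3% → €1549000 × 2.3% × 220/365 = €21473.8082
November 7 – December 13, 2010: 37 days at 0.85% → €1549000 × 0.85% × 37/365 = €1334.6863
December 14, 2010 – March 31, 2011: 108 days at 3.85% → €1549000 × 3.85% × 108/365 = €17645.8685
Total = €40454.3630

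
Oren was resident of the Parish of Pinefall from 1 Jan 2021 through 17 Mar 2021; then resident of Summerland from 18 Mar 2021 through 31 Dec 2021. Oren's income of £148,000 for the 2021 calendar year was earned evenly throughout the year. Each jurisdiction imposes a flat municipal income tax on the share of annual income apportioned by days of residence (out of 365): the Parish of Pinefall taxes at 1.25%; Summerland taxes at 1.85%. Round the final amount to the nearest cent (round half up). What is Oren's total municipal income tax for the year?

£2,553.10

The Parish of Pinefall, 1 Jan – 17 Mar 2021: 76 days → £148,000 × 1.25% × 76/365 = £385.2055
Summerland, 18 Mar – 31 Dec 2021: 289 days → £148,000 × 1.85% × 289/365 = £2,167.8959
Total = £2,553.1014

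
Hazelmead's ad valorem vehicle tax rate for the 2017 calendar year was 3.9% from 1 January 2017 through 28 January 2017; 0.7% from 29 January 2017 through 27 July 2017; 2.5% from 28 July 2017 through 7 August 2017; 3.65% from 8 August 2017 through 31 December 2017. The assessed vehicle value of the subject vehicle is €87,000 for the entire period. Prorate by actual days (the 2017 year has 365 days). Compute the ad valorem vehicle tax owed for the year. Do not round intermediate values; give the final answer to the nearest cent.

€1,896.36

1 January – 28 January 2017: 28 days at 3.9% → €87,000 × 3.9% × 28/365 = €260.2849
29 January – 27 July 2017: 180 days at 0.7% → €87,000 × 0.7% × 180/365 = €300.3288
28 July – 7 August 2017: 11 days at 2.5% → €87,000 × 2.5% × 11/365 = €65.5479
8 August – 31 December 2017: 146 days at 3.65% → €87,000 × 3.65% × 146/365 = €1,270.2000
Total = €1,896.3616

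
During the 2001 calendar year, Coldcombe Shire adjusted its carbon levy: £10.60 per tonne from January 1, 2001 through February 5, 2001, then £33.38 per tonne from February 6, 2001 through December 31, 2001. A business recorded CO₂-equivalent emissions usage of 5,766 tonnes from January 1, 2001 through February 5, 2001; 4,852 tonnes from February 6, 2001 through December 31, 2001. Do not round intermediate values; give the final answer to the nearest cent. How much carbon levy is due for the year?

£223,079.36

January 1 – February 5, 2001: 5,766 tonnes at £10.60/tonne → £61,119.60
February 6 – December 31, 2001: 4,852 tonnes at £33.38/tonne → £161,959.76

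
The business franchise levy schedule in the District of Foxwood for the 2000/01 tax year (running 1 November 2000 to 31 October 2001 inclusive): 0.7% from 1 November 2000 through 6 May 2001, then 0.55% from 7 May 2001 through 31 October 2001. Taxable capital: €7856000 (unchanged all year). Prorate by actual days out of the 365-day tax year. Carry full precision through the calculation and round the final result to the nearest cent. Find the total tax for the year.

1 November 2000 – 6 May 2001: 187 days at 0.7% → €7856000 × 0.7% × 187/365 = €28173.9836
7 May – 31 October 2001: 178 days at 0.55% → €7856000 × 0.55% × 178/365 = €21071.2986
Total = €49245.2822

€49245.28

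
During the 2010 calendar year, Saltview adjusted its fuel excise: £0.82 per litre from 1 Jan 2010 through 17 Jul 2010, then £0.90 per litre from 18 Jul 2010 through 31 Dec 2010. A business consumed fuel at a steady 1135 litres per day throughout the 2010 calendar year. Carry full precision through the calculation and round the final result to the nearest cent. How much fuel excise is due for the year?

1 Jan – 17 Jul 2010: 198 days × 1135 litres/day = 224,730 litres at £0.82/litre → £184278.60
18 Jul – 31 Dec 2010: 167 days × 1135 litres/day = 189,545 litres at £0.90/litre → £170590.50

£354869.10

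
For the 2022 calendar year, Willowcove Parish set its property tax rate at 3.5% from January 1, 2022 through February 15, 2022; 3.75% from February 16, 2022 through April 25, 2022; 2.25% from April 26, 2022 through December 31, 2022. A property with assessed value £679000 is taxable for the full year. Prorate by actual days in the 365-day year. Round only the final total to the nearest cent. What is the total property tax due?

January 1 – February 15, 2022: 46 days at 3.5% → £679000 × 3.5% × 46/365 = £2995.0411
February 16 – April 25, 2022: 69 days at 3.75% → £679000 × 3.75% × 69/365 = £4813.4589
April 26 – December 31, 2022: 250 days at 2.25% → £679000 × 2.25% × 250/365 = £10464.0411
Total = £18272.5411

£18272.54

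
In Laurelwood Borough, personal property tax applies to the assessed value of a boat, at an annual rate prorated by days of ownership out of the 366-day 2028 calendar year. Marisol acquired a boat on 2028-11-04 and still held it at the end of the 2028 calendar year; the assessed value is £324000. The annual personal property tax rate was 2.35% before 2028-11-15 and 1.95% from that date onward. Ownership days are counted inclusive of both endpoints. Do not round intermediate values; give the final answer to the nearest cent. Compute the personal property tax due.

£1040.16

2028-11-04 to 2028-11-14: 11 days at 2.35% → £324000 × 2.35% × 11/366 = £228.8361
2028-11-15 to 2028-12-31: 47 days at 1.95% → £324000 × 1.95% × 47/366 = £811.3279
Total = £1040.1639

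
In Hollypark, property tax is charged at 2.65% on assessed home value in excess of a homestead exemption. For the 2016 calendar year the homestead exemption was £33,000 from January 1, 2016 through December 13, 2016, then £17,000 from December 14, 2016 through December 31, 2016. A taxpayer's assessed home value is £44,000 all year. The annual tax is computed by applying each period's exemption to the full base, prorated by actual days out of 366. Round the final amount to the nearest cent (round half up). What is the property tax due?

January 1 – December 13, 2016: 348 days, exemption £33,000 → (£44,000 − £33,000) × 2.65% × 348/366 = £277.1639
December 14 – December 31, 2016: 18 days, exemption £17,000 → (£44,000 − £17,000) × 2.65% × 18/366 = £35.1885
Total = £312.3525

£312.35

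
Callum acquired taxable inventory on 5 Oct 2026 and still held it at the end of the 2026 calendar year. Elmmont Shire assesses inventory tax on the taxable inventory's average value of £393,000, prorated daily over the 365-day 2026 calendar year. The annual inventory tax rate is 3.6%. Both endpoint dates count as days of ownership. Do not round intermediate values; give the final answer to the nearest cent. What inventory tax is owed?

Days held (5 Oct – 31 Dec 2026): 88 out of 365
Tax = £393,000 × 3.6% × 88/365 = £3,411.0247

£3,411.02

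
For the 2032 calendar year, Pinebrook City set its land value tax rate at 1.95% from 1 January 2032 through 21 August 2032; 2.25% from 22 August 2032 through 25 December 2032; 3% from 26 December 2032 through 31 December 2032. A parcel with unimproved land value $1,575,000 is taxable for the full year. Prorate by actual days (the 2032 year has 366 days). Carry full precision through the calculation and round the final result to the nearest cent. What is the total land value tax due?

1 January – 21 August 2032: 234 days at 1.95% → $1,575,000 × 1.95% × 234/366 = $19,635.8607
22 August – 25 December 2032: 126 days at 2.25% → $1,575,000 × 2.25% × 126/366 = $12,199.7951
26 December – 31 December 2032: 6 days at 3% → $1,575,000 × 3% × 6/366 = $774.5902
Total = $32,610.2459

$32,610.25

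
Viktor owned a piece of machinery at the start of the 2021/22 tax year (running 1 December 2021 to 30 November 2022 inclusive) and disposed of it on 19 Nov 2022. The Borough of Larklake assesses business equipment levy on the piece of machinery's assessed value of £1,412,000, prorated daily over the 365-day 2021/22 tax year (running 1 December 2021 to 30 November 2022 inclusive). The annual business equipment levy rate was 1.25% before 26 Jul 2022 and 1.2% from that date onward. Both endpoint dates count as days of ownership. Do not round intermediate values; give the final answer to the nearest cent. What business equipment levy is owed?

£16,891.78

1 Dec 2021 – 25 Jul 2022: 237 days at 1.25% → £1,412,000 × 1.25% × 237/365 = £11,460.4110
26 Jul – 19 Nov 2022: 117 days at 1.2% → £1,412,000 × 1.2% × 117/365 = £5,431.3644
Total = £16,891.7753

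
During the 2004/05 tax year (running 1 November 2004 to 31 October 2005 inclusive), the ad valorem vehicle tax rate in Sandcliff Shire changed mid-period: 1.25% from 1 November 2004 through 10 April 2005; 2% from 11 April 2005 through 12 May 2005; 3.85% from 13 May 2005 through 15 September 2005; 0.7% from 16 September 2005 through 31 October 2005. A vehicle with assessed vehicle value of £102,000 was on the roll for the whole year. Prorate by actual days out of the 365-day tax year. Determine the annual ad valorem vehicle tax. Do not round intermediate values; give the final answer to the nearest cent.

£2,186.85

1 November 2004 – 10 April 2005: 161 days at 1.25% → £102,000 × 1.25% × 161/365 = £562.3973
11 April – 12 May 2005: 32 days at 2% → £102,000 × 2% × 32/365 = £178.8493
13 May – 15 September 2005: 126 days at 3.85% → £102,000 × 3.85% × 126/365 = £1,355.6219
16 September – 31 October 2005: 46 days at 0.7% → £102,000 × 0.7% × 46/365 = £89.9836
Total = £2,186.8521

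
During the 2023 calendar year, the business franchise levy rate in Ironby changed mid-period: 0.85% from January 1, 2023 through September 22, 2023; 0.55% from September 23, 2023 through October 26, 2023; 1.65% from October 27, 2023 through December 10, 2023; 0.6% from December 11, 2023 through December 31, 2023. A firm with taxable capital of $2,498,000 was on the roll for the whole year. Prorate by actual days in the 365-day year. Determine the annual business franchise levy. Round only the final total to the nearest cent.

January 1 – September 22, 2023: 265 days at 0.85% → $2,498,000 × 0.85% × 265/365 = $15,415.7397
September 23 – October 26, 2023: 34 days at 0.55% → $2,498,000 × 0.55% × 34/365 = $1,279.7973
October 27 – December 10, 2023: 45 days at 1.65% → $2,498,000 × 1.65% × 45/365 = $5,081.5479
December 11 – December 31, 2023: 21 days at 0.6% → $2,498,000 × 0.6% × 21/365 = $862.3233
Total = $22,639.4082

$22,639.41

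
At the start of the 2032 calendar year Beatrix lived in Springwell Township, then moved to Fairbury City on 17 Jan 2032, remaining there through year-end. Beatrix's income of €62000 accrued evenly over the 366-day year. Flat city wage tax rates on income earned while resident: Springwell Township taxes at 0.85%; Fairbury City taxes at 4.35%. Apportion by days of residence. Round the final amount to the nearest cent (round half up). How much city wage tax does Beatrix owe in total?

Springwell Township, 1 Jan – 16 Jan 2032: 16 days → €62000 × 0.85% × 16/366 = €23.0383
Fairbury City, 17 Jan – 31 Dec 2032: 350 days → €62000 × 4.35% × 350/366 = €2579.0984
Total = €2602.1366

€2602.14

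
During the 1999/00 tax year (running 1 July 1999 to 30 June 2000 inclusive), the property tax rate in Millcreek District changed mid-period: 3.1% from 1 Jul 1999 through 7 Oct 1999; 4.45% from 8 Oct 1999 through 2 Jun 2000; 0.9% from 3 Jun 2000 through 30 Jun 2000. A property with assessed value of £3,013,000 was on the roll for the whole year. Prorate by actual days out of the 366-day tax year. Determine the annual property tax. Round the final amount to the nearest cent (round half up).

£114,893.26

1 Jul – 7 Oct 1999: 99 days at 3.1% → £3,013,000 × 3.1% × 99/366 = £25,264.7459
8 Oct 1999 – 2 Jun 2000: 239 days at 4.45% → £3,013,000 × 4.45% × 239/366 = £87,553.9932
3 Jun – 30 Jun 2000: 28 days at 0.9% → £3,013,000 × 0.9% × 28/366 = £2,074.5246
Total = £114,893.2637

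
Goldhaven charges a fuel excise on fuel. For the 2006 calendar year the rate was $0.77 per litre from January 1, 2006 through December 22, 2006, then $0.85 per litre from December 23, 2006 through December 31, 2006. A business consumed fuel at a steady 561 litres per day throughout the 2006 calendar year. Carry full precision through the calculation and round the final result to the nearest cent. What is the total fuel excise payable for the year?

January 1 – December 22, 2006: 356 days × 561 litres/day = 199,716 litres at $0.77/litre → $153,781.32
December 23 – December 31, 2006: 9 days × 561 litres/day = 5,049 litres at $0.85/litre → $4,291.65

$158,072.97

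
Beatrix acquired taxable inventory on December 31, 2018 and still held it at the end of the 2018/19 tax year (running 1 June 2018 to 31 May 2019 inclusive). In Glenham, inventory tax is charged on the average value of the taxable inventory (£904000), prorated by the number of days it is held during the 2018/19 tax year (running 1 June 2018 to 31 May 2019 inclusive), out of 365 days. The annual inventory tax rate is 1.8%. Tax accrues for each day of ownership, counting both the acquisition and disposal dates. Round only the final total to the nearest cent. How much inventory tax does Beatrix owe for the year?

£6776.28

Days held (December 31, 2018 – May 31, 2019): 152 out of 365
Tax = £904000 × 1.8% × 152/365 = £6776.2849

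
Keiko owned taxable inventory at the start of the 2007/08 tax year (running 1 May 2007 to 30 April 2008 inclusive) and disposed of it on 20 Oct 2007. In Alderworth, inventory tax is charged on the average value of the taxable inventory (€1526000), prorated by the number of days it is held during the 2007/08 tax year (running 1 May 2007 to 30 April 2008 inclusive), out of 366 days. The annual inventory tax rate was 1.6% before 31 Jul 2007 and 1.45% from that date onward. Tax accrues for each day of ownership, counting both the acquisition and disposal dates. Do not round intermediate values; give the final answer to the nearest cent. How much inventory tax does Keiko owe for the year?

1 May – 30 Jul 2007: 91 days at 1.6% → €1526000 × 1.6% × 91/366 = €6070.6448
31 Jul – 20 Oct 2007: 82 days at 1.45% → €1526000 × 1.45% × 82/366 = €4957.4153
Total = €11028.0601

€11028.06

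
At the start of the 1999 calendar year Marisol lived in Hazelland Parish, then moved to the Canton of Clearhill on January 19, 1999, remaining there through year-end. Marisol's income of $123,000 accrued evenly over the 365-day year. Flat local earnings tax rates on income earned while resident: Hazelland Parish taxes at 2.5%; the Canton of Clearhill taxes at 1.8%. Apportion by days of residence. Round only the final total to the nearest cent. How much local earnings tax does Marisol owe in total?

Hazelland Parish, January 1 – January 18, 1999: 18 days → $123,000 × 2.5% × 18/365 = $151.6438
The Canton of Clearhill, January 19 – December 31, 1999: 347 days → $123,000 × 1.8% × 347/365 = $2,104.8164
Total = $2,256.4603

$2,256.46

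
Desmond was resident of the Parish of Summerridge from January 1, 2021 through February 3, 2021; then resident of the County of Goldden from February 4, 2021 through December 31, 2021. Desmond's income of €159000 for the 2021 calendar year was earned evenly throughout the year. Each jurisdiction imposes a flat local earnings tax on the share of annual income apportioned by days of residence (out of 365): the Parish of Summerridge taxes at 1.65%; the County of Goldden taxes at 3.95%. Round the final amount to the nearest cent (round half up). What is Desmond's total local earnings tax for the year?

€5939.85

The Parish of Summerridge, January 1 – February 3, 2021: 34 days → €159000 × 1.65% × 34/365 = €244.3808
The County of Goldden, February 4 – December 31, 2021: 331 days → €159000 × 3.95% × 331/365 = €5695.4671
Total = €5939.8479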